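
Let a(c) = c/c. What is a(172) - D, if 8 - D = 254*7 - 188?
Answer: 1583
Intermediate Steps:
a(c) = 1
D = -1582 (D = 8 - (254*7 - 188) = 8 - (1778 - 188) = 8 - 1*1590 = 8 - 1590 = -1582)
a(172) - D = 1 - 1*(-1582) = 1 + 1582 = 1583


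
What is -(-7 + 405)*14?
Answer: -5572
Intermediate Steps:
-(-7 + 405)*14 = -398*14 = -1*5572 = -5572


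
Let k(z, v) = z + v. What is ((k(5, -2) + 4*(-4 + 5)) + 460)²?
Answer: 218089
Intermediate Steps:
k(z, v) = v + z
((k(5, -2) + 4*(-4 + 5)) + 460)² = (((-2 + 5) + 4*(-4 + 5)) + 460)² = ((3 + 4*1) + 460)² = ((3 + 4) + 460)² = (7 + 460)² = 467² = 218089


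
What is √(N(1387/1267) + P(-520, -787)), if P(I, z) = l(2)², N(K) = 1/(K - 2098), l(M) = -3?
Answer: 4*√3970181609661/2656779 ≈ 2.9999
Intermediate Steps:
N(K) = 1/(-2098 + K)
P(I, z) = 9 (P(I, z) = (-3)² = 9)
√(N(1387/1267) + P(-520, -787)) = √(1/(-2098 + 1387/1267) + 9) = √(1/(-2656779/1267) + 9) = √(-1267/2656779 + 9) = √(23909744/2656779) = 4*√3970181609661/2656779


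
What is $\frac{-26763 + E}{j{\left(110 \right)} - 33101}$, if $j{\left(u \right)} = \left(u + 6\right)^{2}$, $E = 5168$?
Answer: $\frac{4319}{3929} \approx 1.0993$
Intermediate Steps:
$j{\left(u \right)} = \left(6 + u\right)^{2}$
$\frac{-26763 + E}{j{\left(110 \right)} - 33101} = \frac{-26763 + 5168}{\left(6 + 110\right)^{2} - 33101} = - \frac{21595}{116^{2} - 33101} = - \frac{21595}{13456 - 33101} = - \frac{21595}{-19645} = \left(-21595\right) \left(- \frac{1}{19645}\right) = \frac{4319}{3929}$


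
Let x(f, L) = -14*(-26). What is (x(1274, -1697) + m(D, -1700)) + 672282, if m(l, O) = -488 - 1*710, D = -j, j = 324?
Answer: 671448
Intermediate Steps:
D = -324 (D = -1*324 = -324)
x(f, L) = 364
m(l, O) = -1198 (m(l, O) = -488 - 710 = -1198)
(x(1274, -1697) + m(D, -1700)) + 672282 = (364 - 1198) + 672282 = -834 + 672282 = 671448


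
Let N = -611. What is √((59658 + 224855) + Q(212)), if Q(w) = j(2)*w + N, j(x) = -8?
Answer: √282206 ≈ 531.23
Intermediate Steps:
Q(w) = -611 - 8*w (Q(w) = -8*w - 611 = -611 - 8*w)
√((59658 + 224855) + Q(212)) = √((59658 + 224855) + (-611 - 8*212)) = √(284513 + (-611 - 1696)) = √(284513 - 2307) = √282206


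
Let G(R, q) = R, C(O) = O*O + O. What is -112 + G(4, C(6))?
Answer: -108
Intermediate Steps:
C(O) = O + O**2 (C(O) = O**2 + O = O + O**2)
-112 + G(4, C(6)) = -112 + 4 = -108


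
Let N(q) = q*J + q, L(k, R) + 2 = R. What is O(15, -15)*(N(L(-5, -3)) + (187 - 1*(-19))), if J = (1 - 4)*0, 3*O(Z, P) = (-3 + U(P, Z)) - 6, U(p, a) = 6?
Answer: -201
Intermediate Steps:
L(k, R) = -2 + R
O(Z, P) = -1 (O(Z, P) = ((-3 + 6) - 6)/3 = (3 - 6)/3 = (⅓)*(-3) = -1)
J = 0 (J = -3*0 = 0)
N(q) = q (N(q) = q*0 + q = 0 + q = q)
O(15, -15)*(N(L(-5, -3)) + (187 - 1*(-19))) = -((-2 - 3) + (187 - 1*(-19))) = -(-5 + (187 + 19)) = -(-5 + 206) = -1*201 = -201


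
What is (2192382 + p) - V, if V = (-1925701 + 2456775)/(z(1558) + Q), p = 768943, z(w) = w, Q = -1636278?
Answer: 2420468867537/817360 ≈ 2.9613e+6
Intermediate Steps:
V = -265537/817360 (V = (-1925701 + 2456775)/(1558 - 1636278) = 531074/(-1634720) = 531074*(-1/1634720) = -265537/817360 ≈ -0.32487)
(2192382 + p) - V = (2192382 + 768943) - 1*(-265537/817360) = 2961325 + 265537/817360 = 2420468867537/817360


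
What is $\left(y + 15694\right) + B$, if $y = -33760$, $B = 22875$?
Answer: $4809$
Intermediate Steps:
$\left(y + 15694\right) + B = \left(-33760 + 15694\right) + 22875 = -18066 + 22875 = 4809$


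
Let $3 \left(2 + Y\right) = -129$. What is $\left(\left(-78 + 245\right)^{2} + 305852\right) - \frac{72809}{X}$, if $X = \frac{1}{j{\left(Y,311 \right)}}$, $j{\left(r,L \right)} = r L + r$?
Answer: $1022572101$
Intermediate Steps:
$Y = -45$ ($Y = -2 + \frac{1}{3} \left(-129\right) = -2 - 43 = -45$)
$j{\left(r,L \right)} = r + L r$ ($j{\left(r,L \right)} = L r + r = r + L r$)
$X = - \frac{1}{14040}$ ($X = \frac{1}{\left(-45\right) \left(1 + 311\right)} = \frac{1}{\left(-45\right) 312} = \frac{1}{-14040} = - \frac{1}{14040} \approx -7.1225 \cdot 10^{-5}$)
$\left(\left(-78 + 245\right)^{2} + 305852\right) - \frac{72809}{X} = \left(\left(-78 + 245\right)^{2} + 305852\right) - \frac{72809}{- \frac{1}{14040}} = \left(167^{2} + 305852\right) - -1022238360 = \left(27889 + 305852\right) + 1022238360 = 333741 + 1022238360 = 1022572101$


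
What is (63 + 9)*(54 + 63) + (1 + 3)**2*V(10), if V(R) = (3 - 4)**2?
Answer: 8440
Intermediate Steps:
V(R) = 1 (V(R) = (-1)**2 = 1)
(63 + 9)*(54 + 63) + (1 + 3)**2*V(10) = (63 + 9)*(54 + 63) + (1 + 3)**2*1 = 72*117 + 4**2*1 = 8424 + 16*1 = 8424 + 16 = 8440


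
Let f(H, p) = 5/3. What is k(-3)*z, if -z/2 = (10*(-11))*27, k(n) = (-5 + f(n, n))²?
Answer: 66000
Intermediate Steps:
f(H, p) = 5/3 (f(H, p) = 5*(⅓) = 5/3)
k(n) = 100/9 (k(n) = (-5 + 5/3)² = (-10/3)² = 100/9)
z = 5940 (z = -2*10*(-11)*27 = -(-220)*27 = -2*(-2970) = 5940)
k(-3)*z = (100/9)*5940 = 66000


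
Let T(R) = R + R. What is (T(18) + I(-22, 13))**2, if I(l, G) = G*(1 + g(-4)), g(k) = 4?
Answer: 10201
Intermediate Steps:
T(R) = 2*R
I(l, G) = 5*G (I(l, G) = G*(1 + 4) = G*5 = 5*G)
(T(18) + I(-22, 13))**2 = (2*18 + 5*13)**2 = (36 + 65)**2 = 101**2 = 10201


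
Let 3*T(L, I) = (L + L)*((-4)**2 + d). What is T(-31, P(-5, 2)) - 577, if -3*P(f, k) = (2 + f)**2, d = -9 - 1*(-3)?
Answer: -2351/3 ≈ -783.67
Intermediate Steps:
d = -6 (d = -9 + 3 = -6)
P(f, k) = -(2 + f)**2/3
T(L, I) = 20*L/3 (T(L, I) = ((L + L)*((-4)**2 - 6))/3 = ((2*L)*(16 - 6))/3 = ((2*L)*10)/3 = (20*L)/3 = 20*L/3)
T(-31, P(-5, 2)) - 577 = (20/3)*(-31) - 577 = -620/3 - 577 = -2351/3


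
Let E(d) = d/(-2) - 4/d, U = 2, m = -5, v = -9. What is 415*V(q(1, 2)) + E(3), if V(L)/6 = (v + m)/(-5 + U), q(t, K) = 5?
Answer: 69703/6 ≈ 11617.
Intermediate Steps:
V(L) = 28 (V(L) = 6*((-9 - 5)/(-5 + 2)) = 6*(-14/(-3)) = 6*(-14*(-1/3)) = 6*(14/3) = 28)
E(d) = -4/d - d/2 (E(d) = d*(-1/2) - 4/d = -d/2 - 4/d = -4/d - d/2)
415*V(q(1, 2)) + E(3) = 415*28 + (-4/3 - 1/2*3) = 11620 + (-4*1/3 - 3/2) = 11620 + (-4/3 - 3/2) = 11620 - 17/6 = 69703/6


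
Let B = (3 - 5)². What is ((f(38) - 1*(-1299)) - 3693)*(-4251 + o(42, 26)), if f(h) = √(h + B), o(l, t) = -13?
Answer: 10208016 - 4264*√42 ≈ 1.0180e+7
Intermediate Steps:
B = 4 (B = (-2)² = 4)
f(h) = √(4 + h) (f(h) = √(h + 4) = √(4 + h))
((f(38) - 1*(-1299)) - 3693)*(-4251 + o(42, 26)) = ((√(4 + 38) - 1*(-1299)) - 3693)*(-4251 - 13) = ((√42 + 1299) - 3693)*(-4264) = ((1299 + √42) - 3693)*(-4264) = (-2394 + √42)*(-4264) = 10208016 - 4264*√42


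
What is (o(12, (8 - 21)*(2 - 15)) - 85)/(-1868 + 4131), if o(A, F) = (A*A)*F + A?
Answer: 24263/2263 ≈ 10.722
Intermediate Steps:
o(A, F) = A + F*A² (o(A, F) = A²*F + A = F*A² + A = A + F*A²)
(o(12, (8 - 21)*(2 - 15)) - 85)/(-1868 + 4131) = (12*(1 + 12*((8 - 21)*(2 - 15))) - 85)/(-1868 + 4131) = (12*(1 + 12*(-13*(-13))) - 85)/2263 = (12*(1 + 12*169) - 85)*(1/2263) = (12*(1 + 2028) - 85)*(1/2263) = (12*2029 - 85)*(1/2263) = (24348 - 85)*(1/2263) = 24263*(1/2263) = 24263/2263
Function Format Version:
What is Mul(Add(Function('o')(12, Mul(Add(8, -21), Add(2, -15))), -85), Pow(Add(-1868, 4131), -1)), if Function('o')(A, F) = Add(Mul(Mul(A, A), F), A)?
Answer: Rational(24263, 2263) ≈ 10.722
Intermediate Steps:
Function('o')(A, F) = Add(A, Mul(F, Pow(A, 2))) (Function('o')(A, F) = Add(Mul(Pow(A, 2), F), A) = Add(Mul(F, Pow(A, 2)), A) = Add(A, Mul(F, Pow(A, 2))))
Mul(Add(Function('o')(12, Mul(Add(8, -21), Add(2, -15))), -85), Pow(Add(-1868, 4131), -1)) = Mul(Add(Mul(12, Add(1, Mul(12, Mul(Add(8, -21), Add(2, -15))))), -85), Pow(Add(-1868, 4131), -1)) = Mul(Add(Mul(12, Add(1, Mul(12, Mul(-13, -13)))), -85), Pow(2263, -1)) = Mul(Add(Mul(12, Add(1, Mul(12, 169))), -85), Rational(1, 2263)) = Mul(Add(Mul(12, Add(1, 2028)), -85), Rational(1, 2263)) = Mul(Add(Mul(12, 2029), -85), Rational(1, 2263)) = Mul(Add(24348, -85), Rational(1, 2263)) = Mul(24263, Rational(1, 2263)) = Rational(24263, 2263)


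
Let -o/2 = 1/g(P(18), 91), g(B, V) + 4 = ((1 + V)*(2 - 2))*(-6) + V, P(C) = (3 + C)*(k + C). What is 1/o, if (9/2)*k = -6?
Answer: -87/2 ≈ -43.500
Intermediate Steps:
k = -4/3 (k = (2/9)*(-6) = -4/3 ≈ -1.3333)
P(C) = (3 + C)*(-4/3 + C)
g(B, V) = -4 + V (g(B, V) = -4 + (((1 + V)*(2 - 2))*(-6) + V) = -4 + (((1 + V)*0)*(-6) + V) = -4 + (0*(-6) + V) = -4 + (0 + V) = -4 + V)
o = -2/87 (o = -2/(-4 + 91) = -2/87 ≈ -0.022988)
1/o = 1/(-2/87) = -87/2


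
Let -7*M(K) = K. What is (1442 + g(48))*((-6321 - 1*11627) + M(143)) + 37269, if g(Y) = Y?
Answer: -187149827/7 ≈ -2.6736e+7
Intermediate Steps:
M(K) = -K/7
(1442 + g(48))*((-6321 - 1*11627) + M(143)) + 37269 = (1442 + 48)*((-6321 - 1*11627) - ⅐*143) + 37269 = 1490*((-6321 - 11627) - 143/7) + 37269 = 1490*(-17948 - 143/7) + 37269 = 1490*(-125779/7) + 37269 = -187410710/7 + 37269 = -187149827/7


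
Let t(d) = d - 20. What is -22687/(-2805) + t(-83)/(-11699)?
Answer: 265704128/32815695 ≈ 8.0969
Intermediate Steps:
t(d) = -20 + d
-22687/(-2805) + t(-83)/(-11699) = -22687/(-2805) + (-20 - 83)/(-11699) = -22687*(-1/2805) - 103*(-1/11699) = 22687/2805 + 103/11699 = 265704128/32815695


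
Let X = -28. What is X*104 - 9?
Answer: -2921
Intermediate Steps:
X*104 - 9 = -28*104 - 9 = -2912 - 9 = -2921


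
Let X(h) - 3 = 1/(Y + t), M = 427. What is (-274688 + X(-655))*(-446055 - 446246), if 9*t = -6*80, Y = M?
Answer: 274759003230482/1121 ≈ 2.4510e+11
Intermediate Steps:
Y = 427
t = -160/3 (t = (-6*80)/9 = (⅑)*(-480) = -160/3 ≈ -53.333)
X(h) = 3366/1121 (X(h) = 3 + 1/(427 - 160/3) = 3 + 1/(1121/3) = 3 + 3/1121 = 3366/1121)
(-274688 + X(-655))*(-446055 - 446246) = (-274688 + 3366/1121)*(-446055 - 446246) = -307921882/1121*(-892301) = 274759003230482/1121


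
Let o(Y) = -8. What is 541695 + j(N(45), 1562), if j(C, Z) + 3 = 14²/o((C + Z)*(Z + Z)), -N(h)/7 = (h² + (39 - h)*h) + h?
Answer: 1083335/2 ≈ 5.4167e+5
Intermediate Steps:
N(h) = -7*h - 7*h² - 7*h*(39 - h) (N(h) = -7*((h² + (39 - h)*h) + h) = -7*((h² + h*(39 - h)) + h) = -7*(h + h² + h*(39 - h)) = -7*h - 7*h² - 7*h*(39 - h))
j(C, Z) = -55/2 (j(C, Z) = -3 + 14²/(-8) = -3 + 196*(-⅛) = -3 - 49/2 = -55/2)
541695 + j(N(45), 1562) = 541695 - 55/2 = 1083335/2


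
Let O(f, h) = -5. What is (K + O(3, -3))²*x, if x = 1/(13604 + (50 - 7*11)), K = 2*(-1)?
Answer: 49/13577 ≈ 0.0036090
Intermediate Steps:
K = -2
x = 1/13577 (x = 1/(13604 + (50 - 77)) = 1/(13604 - 27) = 1/13577 ≈ 7.3654e-5)
(K + O(3, -3))²*x = (-2 - 5)²*(1/13577) = (-7)²*(1/13577) = 49*(1/13577) = 49/13577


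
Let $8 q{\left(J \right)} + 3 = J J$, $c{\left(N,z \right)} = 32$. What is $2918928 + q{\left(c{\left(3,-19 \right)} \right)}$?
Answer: $\frac{23352445}{8} \approx 2.9191 \cdot 10^{6}$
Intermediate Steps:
$q{\left(J \right)} = - \frac{3}{8} + \frac{J^{2}}{8}$ ($q{\left(J \right)} = - \frac{3}{8} + \frac{J J}{8} = - \frac{3}{8} + \frac{J^{2}}{8}$)
$2918928 + q{\left(c{\left(3,-19 \right)} \right)} = 2918928 - \left(\frac{3}{8} - \frac{32^{2}}{8}\right) = 2918928 + \left(- \frac{3}{8} + \frac{1}{8} \cdot 1024\right) = 2918928 + \left(- \frac{3}{8} + 128\right) = 2918928 + \frac{1021}{8} = \frac{23352445}{8}$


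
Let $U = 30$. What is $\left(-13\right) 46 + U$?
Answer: $-568$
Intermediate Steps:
$\left(-13\right) 46 + U = \left(-13\right) 46 + 30 = -598 + 30 = -568$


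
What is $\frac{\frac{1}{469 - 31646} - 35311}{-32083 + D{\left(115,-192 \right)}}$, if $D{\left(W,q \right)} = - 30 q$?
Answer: $\frac{1100891048}{820672171} \approx 1.3414$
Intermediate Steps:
$\frac{\frac{1}{469 - 31646} - 35311}{-32083 + D{\left(115,-192 \right)}} = \frac{\frac{1}{469 - 31646} - 35311}{-32083 - -5760} = \frac{\frac{1}{-31177} - 35311}{-32083 + 5760} = \frac{- \frac{1}{31177} - 35311}{-26323} = \left(- \frac{1100891048}{31177}\right) \left(- \frac{1}{26323}\right) = \frac{1100891048}{820672171}$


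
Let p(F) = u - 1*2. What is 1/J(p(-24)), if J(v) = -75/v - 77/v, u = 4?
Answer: -1/76 ≈ -0.013158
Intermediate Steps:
p(F) = 2 (p(F) = 4 - 1*2 = 4 - 2 = 2)
J(v) = -152/v
1/J(p(-24)) = 1/(-152/2) = 1/(-152*1/2) = 1/(-76) = -1/76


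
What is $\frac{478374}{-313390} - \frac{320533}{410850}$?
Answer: $- \frac{2699925407}{1170511650} \approx -2.3066$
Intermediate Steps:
$\frac{478374}{-313390} - \frac{320533}{410850} = 478374 \left(- \frac{1}{313390}\right) - \frac{320533}{410850} = - \frac{239187}{156695} - \frac{320533}{410850} = - \frac{2699925407}{1170511650}$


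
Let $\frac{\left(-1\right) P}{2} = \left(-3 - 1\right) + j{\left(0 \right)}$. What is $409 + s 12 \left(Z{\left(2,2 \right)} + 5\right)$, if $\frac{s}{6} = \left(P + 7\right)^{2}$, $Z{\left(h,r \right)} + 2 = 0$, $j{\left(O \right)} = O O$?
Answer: $49009$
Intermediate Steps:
$j{\left(O \right)} = O^{2}$
$Z{\left(h,r \right)} = -2$ ($Z{\left(h,r \right)} = -2 + 0 = -2$)
$P = 8$ ($P = - 2 \left(\left(-3 - 1\right) + 0^{2}\right) = - 2 \left(-4 + 0\right) = \left(-2\right) \left(-4\right) = 8$)
$s = 1350$ ($s = 6 \left(8 + 7\right)^{2} = 6 \cdot 15^{2} = 6 \cdot 225 = 1350$)
$409 + s 12 \left(Z{\left(2,2 \right)} + 5\right) = 409 + 1350 \cdot 12 \left(-2 + 5\right) = 409 + 1350 \cdot 12 \cdot 3 = 409 + 1350 \cdot 36 = 409 + 48600 = 49009$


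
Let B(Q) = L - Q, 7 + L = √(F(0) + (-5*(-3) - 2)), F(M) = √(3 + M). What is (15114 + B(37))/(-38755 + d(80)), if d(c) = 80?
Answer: -3014/7735 - √(13 + √3)/38675 ≈ -0.38976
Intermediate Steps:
L = -7 + √(13 + √3) (L = -7 + √(√(3 + 0) + (-5*(-3) - 2)) = -7 + √(√3 + (15 - 2)) = -7 + √(√3 + 13) = -7 + √(13 + √3) ≈ -3.1618)
B(Q) = -7 + √(13 + √3) - Q (B(Q) = (-7 + √(13 + √3)) - Q = -7 + √(13 + √3) - Q)
(15114 + B(37))/(-38755 + d(80)) = (15114 + (-7 + √(13 + √3) - 1*37))/(-38755 + 80) = (15114 + (-7 + √(13 + √3) - 37))/(-38675) = (15114 + (-44 + √(13 + √3)))*(-1/38675) = (15070 + √(13 + √3))*(-1/38675) = -3014/7735 - √(13 + √3)/38675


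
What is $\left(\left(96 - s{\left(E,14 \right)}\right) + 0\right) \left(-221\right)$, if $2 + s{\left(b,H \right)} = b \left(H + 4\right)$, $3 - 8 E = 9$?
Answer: $- \frac{49283}{2} \approx -24642.0$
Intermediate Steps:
$E = - \frac{3}{4}$ ($E = \frac{3}{8} - \frac{9}{8} = - \frac{3}{4} \approx -0.75$)
$s{\left(b,H \right)} = -2 + b \left(4 + H\right)$ ($s{\left(b,H \right)} = -2 + b \left(H + 4\right) = -2 + b \left(4 + H\right)$)
$\left(\left(96 - s{\left(E,14 \right)}\right) + 0\right) \left(-221\right) = \left(\left(96 - \left(-2 + 4 \left(- \frac{3}{4}\right) + 14 \left(- \frac{3}{4}\right)\right)\right) + 0\right) \left(-221\right) = \left(\left(96 - \left(-2 - 3 - \frac{21}{2}\right)\right) + 0\right) \left(-221\right) = \left(\left(96 - - \frac{31}{2}\right) + 0\right) \left(-221\right) = \left(\left(96 + \frac{31}{2}\right) + 0\right) \left(-221\right) = \left(\frac{223}{2} + 0\right) \left(-221\right) = \frac{223}{2} \left(-221\right) = - \frac{49283}{2}$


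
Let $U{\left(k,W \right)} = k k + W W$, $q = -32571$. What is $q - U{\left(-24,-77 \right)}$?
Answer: $-39076$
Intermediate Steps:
$U{\left(k,W \right)} = W^{2} + k^{2}$ ($U{\left(k,W \right)} = k^{2} + W^{2} = W^{2} + k^{2}$)
$q - U{\left(-24,-77 \right)} = -32571 - \left(\left(-77\right)^{2} + \left(-24\right)^{2}\right) = -32571 - \left(5929 + 576\right) = -32571 - 6505 = -39076$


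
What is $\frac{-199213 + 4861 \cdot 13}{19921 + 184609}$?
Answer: $- \frac{13602}{20453} \approx -0.66504$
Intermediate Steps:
$\frac{-199213 + 4861 \cdot 13}{19921 + 184609} = \frac{-199213 + 63193}{204530} = \left(-136020\right) \frac{1}{204530} = - \frac{13602}{20453}$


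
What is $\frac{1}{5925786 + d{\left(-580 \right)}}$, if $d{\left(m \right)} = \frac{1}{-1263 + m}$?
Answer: $\frac{1843}{10921223597} \approx 1.6875 \cdot 10^{-7}$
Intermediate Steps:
$\frac{1}{5925786 + d{\left(-580 \right)}} = \frac{1}{5925786 + \frac{1}{-1263 - 580}} = \frac{1}{5925786 + \frac{1}{-1843}} = \frac{1}{5925786 - \frac{1}{1843}} = \frac{1}{\frac{10921223597}{1843}} = \frac{1843}{10921223597}$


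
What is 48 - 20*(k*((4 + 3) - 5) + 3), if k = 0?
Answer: -12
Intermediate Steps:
48 - 20*(k*((4 + 3) - 5) + 3) = 48 - 20*(0*((4 + 3) - 5) + 3) = 48 - 20*(0*(7 - 5) + 3) = 48 - 20*(0*2 + 3) = 48 - 20*(0 + 3) = 48 - 20*3 = 48 - 60 = -12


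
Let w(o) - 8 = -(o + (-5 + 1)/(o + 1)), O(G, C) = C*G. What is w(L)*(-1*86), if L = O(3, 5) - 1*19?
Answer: -2752/3 ≈ -917.33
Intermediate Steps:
L = -4 (L = 5*3 - 1*19 = 15 - 19 = -4)
w(o) = 8 - o + 4/(1 + o) (w(o) = 8 - (o + (-5 + 1)/(o + 1)) = 8 - (o - 4/(1 + o)) = 8 + (-o + 4/(1 + o)) = 8 - o + 4/(1 + o))
w(L)*(-1*86) = ((12 - 1*(-4)**2 + 7*(-4))/(1 - 4))*(-1*86) = ((12 - 1*16 - 28)/(-3))*(-86) = -(12 - 16 - 28)/3*(-86) = -1/3*(-32)*(-86) = (32/3)*(-86) = -2752/3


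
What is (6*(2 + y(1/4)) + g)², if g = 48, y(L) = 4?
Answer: 7056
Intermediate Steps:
(6*(2 + y(1/4)) + g)² = (6*(2 + 4) + 48)² = (6*6 + 48)² = (36 + 48)² = 84² = 7056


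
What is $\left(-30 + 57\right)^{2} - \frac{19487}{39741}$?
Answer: $\frac{2227054}{3057} \approx 728.51$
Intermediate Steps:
$\left(-30 + 57\right)^{2} - \frac{19487}{39741} = 27^{2} - \frac{1499}{3057} = 729 - \frac{1499}{3057} = \frac{2227054}{3057}$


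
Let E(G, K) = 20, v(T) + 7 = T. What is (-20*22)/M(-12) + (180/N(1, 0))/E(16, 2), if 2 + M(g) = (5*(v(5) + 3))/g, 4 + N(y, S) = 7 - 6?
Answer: 5193/29 ≈ 179.07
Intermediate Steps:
v(T) = -7 + T
N(y, S) = -3 (N(y, S) = -4 + (7 - 6) = -4 + 1 = -3)
M(g) = -2 + 5/g (M(g) = -2 + (5*((-7 + 5) + 3))/g = -2 + (5*(-2 + 3))/g = -2 + (5*1)/g = -2 + 5/g)
(-20*22)/M(-12) + (180/N(1, 0))/E(16, 2) = (-20*22)/(-2 + 5/(-12)) + (180/(-3))/20 = -440/(-2 + 5*(-1/12)) + (180*(-1/3))*(1/20) = -440/(-2 - 5/12) - 60*1/20 = -440/(-29/12) - 3 = -440*(-12/29) - 3 = 5280/29 - 3 = 5193/29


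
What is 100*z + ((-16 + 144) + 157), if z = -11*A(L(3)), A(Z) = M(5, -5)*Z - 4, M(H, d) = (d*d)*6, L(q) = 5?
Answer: -820315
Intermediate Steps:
M(H, d) = 6*d² (M(H, d) = d²*6 = 6*d²)
A(Z) = -4 + 150*Z (A(Z) = (6*(-5)²)*Z - 4 = (6*25)*Z - 4 = 150*Z - 4 = -4 + 150*Z)
z = -8206 (z = -11*(-4 + 150*5) = -11*(-4 + 750) = -11*746 = -8206)
100*z + ((-16 + 144) + 157) = 100*(-8206) + ((-16 + 144) + 157) = -820600 + (128 + 157) = -820600 + 285 = -820315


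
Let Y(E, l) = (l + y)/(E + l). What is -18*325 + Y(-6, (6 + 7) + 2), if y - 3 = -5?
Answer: -52637/9 ≈ -5848.6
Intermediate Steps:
y = -2 (y = 3 - 5 = -2)
Y(E, l) = (-2 + l)/(E + l) (Y(E, l) = (l - 2)/(E + l) = (-2 + l)/(E + l))
-18*325 + Y(-6, (6 + 7) + 2) = -18*325 + (-2 + ((6 + 7) + 2))/(-6 + ((6 + 7) + 2)) = -5850 + (-2 + (13 + 2))/(-6 + (13 + 2)) = -5850 + (-2 + 15)/(-6 + 15) = -5850 + 13/9 = -52637/9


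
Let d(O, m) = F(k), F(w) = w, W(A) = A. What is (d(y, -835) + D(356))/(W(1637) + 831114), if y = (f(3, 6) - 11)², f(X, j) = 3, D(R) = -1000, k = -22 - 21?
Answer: -1043/832751 ≈ -0.0012525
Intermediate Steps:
k = -43
y = 64 (y = (3 - 11)² = (-8)² = 64)
d(O, m) = -43
(d(y, -835) + D(356))/(W(1637) + 831114) = (-43 - 1000)/(1637 + 831114) = -1043/832751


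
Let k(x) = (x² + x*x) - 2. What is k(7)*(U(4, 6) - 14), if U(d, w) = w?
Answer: -768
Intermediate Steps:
k(x) = -2 + 2*x² (k(x) = (x² + x²) - 2 = 2*x² - 2 = -2 + 2*x²)
k(7)*(U(4, 6) - 14) = (-2 + 2*7²)*(6 - 14) = (-2 + 2*49)*(-8) = (-2 + 98)*(-8) = 96*(-8) = -768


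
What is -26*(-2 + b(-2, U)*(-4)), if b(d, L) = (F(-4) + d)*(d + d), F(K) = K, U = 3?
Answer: 2548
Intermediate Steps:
b(d, L) = 2*d*(-4 + d) (b(d, L) = (-4 + d)*(d + d) = (-4 + d)*(2*d) = 2*d*(-4 + d))
-26*(-2 + b(-2, U)*(-4)) = -26*(-2 + (2*(-2)*(-4 - 2))*(-4)) = -26*(-2 + (2*(-2)*(-6))*(-4)) = -26*(-2 + 24*(-4)) = -26*(-2 - 96) = -26*(-98) = 2548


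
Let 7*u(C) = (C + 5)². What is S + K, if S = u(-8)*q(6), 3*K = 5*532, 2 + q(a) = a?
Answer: 18728/21 ≈ 891.81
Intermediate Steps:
u(C) = (5 + C)²/7 (u(C) = (C + 5)²/7 = (5 + C)²/7)
q(a) = -2 + a
K = 2660/3 (K = (5*532)/3 = (⅓)*2660 = 2660/3 ≈ 886.67)
S = 36/7 (S = ((5 - 8)²/7)*(-2 + 6) = ((⅐)*(-3)²)*4 = ((⅐)*9)*4 = (9/7)*4 = 36/7 ≈ 5.1429)
S + K = 36/7 + 2660/3 = 18728/21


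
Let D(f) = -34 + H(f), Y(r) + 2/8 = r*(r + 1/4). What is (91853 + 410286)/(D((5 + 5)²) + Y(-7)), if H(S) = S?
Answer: 502139/113 ≈ 4443.7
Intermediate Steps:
Y(r) = -¼ + r*(¼ + r) (Y(r) = -¼ + r*(r + 1/4) = -¼ + r*(r + ¼) = -¼ + r*(¼ + r))
D(f) = -34 + f
(91853 + 410286)/(D((5 + 5)²) + Y(-7)) = (91853 + 410286)/((-34 + (5 + 5)²) + (-¼ + (-7)² + (¼)*(-7))) = 502139/((-34 + 10²) + (-¼ + 49 - 7/4)) = 502139/((-34 + 100) + 47) = 502139/(66 + 47) = 502139/113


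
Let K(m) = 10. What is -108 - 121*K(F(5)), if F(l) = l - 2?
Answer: -1318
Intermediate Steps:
F(l) = -2 + l
-108 - 121*K(F(5)) = -108 - 121*10 = -108 - 1210 = -1318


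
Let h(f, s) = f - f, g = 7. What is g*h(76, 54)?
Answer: 0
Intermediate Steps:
h(f, s) = 0
g*h(76, 54) = 7*0 = 0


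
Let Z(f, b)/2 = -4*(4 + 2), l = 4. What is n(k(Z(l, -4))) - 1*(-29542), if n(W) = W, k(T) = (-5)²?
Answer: 29567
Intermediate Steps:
Z(f, b) = -48 (Z(f, b) = 2*(-4*(4 + 2)) = 2*(-4*6) = 2*(-24) = -48)
k(T) = 25
n(k(Z(l, -4))) - 1*(-29542) = 25 - 1*(-29542) = 25 + 29542 = 29567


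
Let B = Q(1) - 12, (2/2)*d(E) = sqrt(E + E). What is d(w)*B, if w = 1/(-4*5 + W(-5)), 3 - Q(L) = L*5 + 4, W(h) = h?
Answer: -18*I*sqrt(2)/5 ≈ -5.0912*I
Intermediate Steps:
Q(L) = -1 - 5*L (Q(L) = 3 - (L*5 + 4) = 3 - (5*L + 4) = 3 - (4 + 5*L) = 3 + (-4 - 5*L) = -1 - 5*L)
w = -1/25 (w = 1/(-4*5 - 5) = 1/(-20 - 5) = 1/(-25) = -1/25 ≈ -0.040000)
d(E) = sqrt(2)*sqrt(E) (d(E) = sqrt(E + E) = sqrt(2*E) = sqrt(2)*sqrt(E))
B = -18 (B = (-1 - 5*1) - 12 = (-1 - 5) - 12 = -6 - 12 = -18)
d(w)*B = (sqrt(2)*sqrt(-1/25))*(-18) = (sqrt(2)*(I/5))*(-18) = (I*sqrt(2)/5)*(-18) = -18*I*sqrt(2)/5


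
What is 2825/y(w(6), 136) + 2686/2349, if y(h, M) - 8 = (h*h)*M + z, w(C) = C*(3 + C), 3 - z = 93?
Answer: 1071618809/931364406 ≈ 1.1506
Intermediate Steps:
z = -90 (z = 3 - 1*93 = 3 - 93 = -90)
y(h, M) = -82 + M*h² (y(h, M) = 8 + ((h*h)*M - 90) = 8 + (h²*M - 90) = 8 + (M*h² - 90) = 8 + (-90 + M*h²) = -82 + M*h²)
2825/y(w(6), 136) + 2686/2349 = 2825/(-82 + 136*(6*(3 + 6))²) + 2686/2349 = 2825/(-82 + 136*(6*9)²) + 2686*(1/2349) = 2825/(-82 + 136*54²) + 2686/2349 = 2825/(-82 + 136*2916) + 2686/2349 = 2825/(-82 + 396576) + 2686/2349 = 2825/396494 + 2686/2349 = 1071618809/931364406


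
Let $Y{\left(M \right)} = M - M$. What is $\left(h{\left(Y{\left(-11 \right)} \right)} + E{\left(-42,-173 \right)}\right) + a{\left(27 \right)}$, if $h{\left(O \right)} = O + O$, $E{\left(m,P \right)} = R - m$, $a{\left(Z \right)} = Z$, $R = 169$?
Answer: $238$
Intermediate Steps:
$E{\left(m,P \right)} = 169 - m$
$Y{\left(M \right)} = 0$
$h{\left(O \right)} = 2 O$
$\left(h{\left(Y{\left(-11 \right)} \right)} + E{\left(-42,-173 \right)}\right) + a{\left(27 \right)} = \left(2 \cdot 0 + \left(169 - -42\right)\right) + 27 = \left(0 + \left(169 + 42\right)\right) + 27 = \left(0 + 211\right) + 27 = 211 + 27 = 238$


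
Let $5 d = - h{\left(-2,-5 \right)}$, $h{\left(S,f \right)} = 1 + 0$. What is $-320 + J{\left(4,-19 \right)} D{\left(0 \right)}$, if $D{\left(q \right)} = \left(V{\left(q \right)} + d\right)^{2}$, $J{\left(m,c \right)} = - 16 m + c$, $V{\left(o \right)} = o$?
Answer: $- \frac{8083}{25} \approx -323.32$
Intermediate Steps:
$h{\left(S,f \right)} = 1$
$J{\left(m,c \right)} = c - 16 m$
$d = - \frac{1}{5}$ ($d = \frac{\left(-1\right) 1}{5} = \frac{1}{5} \left(-1\right) = - \frac{1}{5} \approx -0.2$)
$D{\left(q \right)} = \left(- \frac{1}{5} + q\right)^{2}$ ($D{\left(q \right)} = \left(q - \frac{1}{5}\right)^{2} = \left(- \frac{1}{5} + q\right)^{2}$)
$-320 + J{\left(4,-19 \right)} D{\left(0 \right)} = -320 + \left(-19 - 64\right) \frac{\left(-1 + 5 \cdot 0\right)^{2}}{25} = -320 + \left(-19 - 64\right) \frac{\left(-1 + 0\right)^{2}}{25} = -320 - 83 \frac{\left(-1\right)^{2}}{25} = -320 - 83 \cdot \frac{1}{25} \cdot 1 = -320 - \frac{83}{25} = - \frac{8083}{25}$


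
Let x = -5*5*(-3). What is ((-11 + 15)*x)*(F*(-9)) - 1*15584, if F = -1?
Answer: -12884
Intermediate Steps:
x = 75 (x = -25*(-3) = 75)
((-11 + 15)*x)*(F*(-9)) - 1*15584 = ((-11 + 15)*75)*(-1*(-9)) - 1*15584 = (4*75)*9 - 15584 = 300*9 - 15584 = 2700 - 15584 = -12884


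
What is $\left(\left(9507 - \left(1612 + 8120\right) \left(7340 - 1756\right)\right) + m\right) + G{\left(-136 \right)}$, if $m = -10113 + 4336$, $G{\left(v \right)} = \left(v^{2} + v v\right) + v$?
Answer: $-54302902$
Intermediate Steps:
$G{\left(v \right)} = v + 2 v^{2}$ ($G{\left(v \right)} = \left(v^{2} + v^{2}\right) + v = 2 v^{2} + v = v + 2 v^{2}$)
$m = -5777$
$\left(\left(9507 - \left(1612 + 8120\right) \left(7340 - 1756\right)\right) + m\right) + G{\left(-136 \right)} = \left(\left(9507 - \left(1612 + 8120\right) \left(7340 - 1756\right)\right) - 5777\right) - 136 \left(1 + 2 \left(-136\right)\right) = \left(\left(9507 - 9732 \cdot 5584\right) - 5777\right) - 136 \left(1 - 272\right) = \left(\left(9507 - 54343488\right) - 5777\right) - -36856 = \left(\left(9507 - 54343488\right) - 5777\right) + 36856 = \left(-54333981 - 5777\right) + 36856 = -54339758 + 36856 = -54302902$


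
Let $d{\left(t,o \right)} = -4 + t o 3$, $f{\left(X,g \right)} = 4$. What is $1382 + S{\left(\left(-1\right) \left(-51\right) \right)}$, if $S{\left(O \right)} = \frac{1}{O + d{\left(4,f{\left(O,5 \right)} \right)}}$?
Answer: $\frac{131291}{95} \approx 1382.0$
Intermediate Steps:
$d{\left(t,o \right)} = -4 + 3 o t$ ($d{\left(t,o \right)} = -4 + o t 3 = -4 + 3 o t$)
$S{\left(O \right)} = \frac{1}{44 + O}$ ($S{\left(O \right)} = \frac{1}{O - \left(4 - 48\right)} = \frac{1}{O + \left(-4 + 48\right)} = \frac{1}{O + 44} = \frac{1}{44 + O}$)
$1382 + S{\left(\left(-1\right) \left(-51\right) \right)} = 1382 + \frac{1}{44 - -51} = 1382 + \frac{1}{44 + 51} = 1382 + \frac{1}{95} = \frac{131291}{95}$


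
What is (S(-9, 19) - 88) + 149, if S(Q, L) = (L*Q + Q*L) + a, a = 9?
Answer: -272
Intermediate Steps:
S(Q, L) = 9 + 2*L*Q (S(Q, L) = (L*Q + Q*L) + 9 = (L*Q + L*Q) + 9 = 2*L*Q + 9 = 9 + 2*L*Q)
(S(-9, 19) - 88) + 149 = ((9 + 2*19*(-9)) - 88) + 149 = ((9 - 342) - 88) + 149 = (-333 - 88) + 149 = -421 + 149 = -272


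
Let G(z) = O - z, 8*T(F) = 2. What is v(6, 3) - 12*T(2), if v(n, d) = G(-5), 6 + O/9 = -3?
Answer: -79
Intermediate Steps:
O = -81 (O = -54 + 9*(-3) = -54 - 27 = -81)
T(F) = ¼ (T(F) = (⅛)*2 = ¼)
G(z) = -81 - z
v(n, d) = -76 (v(n, d) = -81 - 1*(-5) = -81 + 5 = -76)
v(6, 3) - 12*T(2) = -76 - 12*¼ = -76 - 3 = -79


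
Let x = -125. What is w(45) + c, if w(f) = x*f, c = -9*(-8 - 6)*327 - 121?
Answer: 35456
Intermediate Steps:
c = 41081 (c = -9*(-14)*327 - 121 = 126*327 - 121 = 41202 - 121 = 41081)
w(f) = -125*f
w(45) + c = -125*45 + 41081 = -5625 + 41081 = 35456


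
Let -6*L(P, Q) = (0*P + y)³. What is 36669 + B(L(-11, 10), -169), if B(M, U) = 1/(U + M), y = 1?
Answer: 37219029/1015 ≈ 36669.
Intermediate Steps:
L(P, Q) = -⅙ (L(P, Q) = -(0*P + 1)³/6 = -(0 + 1)³/6 = -⅙*1³ = -⅙*1 = -⅙)
B(M, U) = 1/(M + U)
36669 + B(L(-11, 10), -169) = 36669 + 1/(-⅙ - 169) = 36669 + 1/(-1015/6) = 36669 - 6/1015 = 37219029/1015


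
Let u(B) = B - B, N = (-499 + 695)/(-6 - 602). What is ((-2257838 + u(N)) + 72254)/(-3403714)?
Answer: 1092792/1701857 ≈ 0.64212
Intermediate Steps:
N = -49/152 (N = 196/(-608) = 196*(-1/608) = -49/152 ≈ -0.32237)
u(B) = 0
((-2257838 + u(N)) + 72254)/(-3403714) = ((-2257838 + 0) + 72254)/(-3403714) = (-2257838 + 72254)*(-1/3403714) = -2185584*(-1/3403714) = 1092792/1701857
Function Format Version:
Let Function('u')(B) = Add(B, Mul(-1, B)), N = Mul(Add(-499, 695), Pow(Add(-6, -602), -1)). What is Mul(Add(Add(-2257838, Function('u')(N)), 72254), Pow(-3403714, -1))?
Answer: Rational(1092792, 1701857) ≈ 0.64212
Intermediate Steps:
N = Rational(-49, 152) (N = Mul(196, Pow(-608, -1)) = Mul(196, Rational(-1, 608)) = Rational(-49, 152) ≈ -0.32237)
Function('u')(B) = 0
Mul(Add(Add(-2257838, Function('u')(N)), 72254), Pow(-3403714, -1)) = Mul(Add(Add(-2257838, 0), 72254), Pow(-3403714, -1)) = Mul(Add(-2257838, 72254), Rational(-1, 3403714)) = Mul(-2185584, Rational(-1, 3403714)) = Rational(1092792, 1701857)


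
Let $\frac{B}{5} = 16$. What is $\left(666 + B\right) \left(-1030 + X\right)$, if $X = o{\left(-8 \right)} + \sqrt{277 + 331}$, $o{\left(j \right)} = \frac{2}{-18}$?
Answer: $- \frac{6916166}{9} + 2984 \sqrt{38} \approx -7.5007 \cdot 10^{5}$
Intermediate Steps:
$B = 80$ ($B = 5 \cdot 16 = 80$)
$o{\left(j \right)} = - \frac{1}{9}$ ($o{\left(j \right)} = 2 \left(- \frac{1}{18}\right) = - \frac{1}{9}$)
$X = - \frac{1}{9} + 4 \sqrt{38}$ ($X = - \frac{1}{9} + \sqrt{277 + 331} = - \frac{1}{9} + \sqrt{608} = - \frac{1}{9} + 4 \sqrt{38} \approx 24.547$)
$\left(666 + B\right) \left(-1030 + X\right) = \left(666 + 80\right) \left(-1030 - \left(\frac{1}{9} - 4 \sqrt{38}\right)\right) = 746 \left(- \frac{9271}{9} + 4 \sqrt{38}\right) = - \frac{6916166}{9} + 2984 \sqrt{38}$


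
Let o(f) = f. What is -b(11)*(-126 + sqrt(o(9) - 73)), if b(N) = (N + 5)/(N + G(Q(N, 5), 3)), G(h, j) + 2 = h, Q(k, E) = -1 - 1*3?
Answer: 2016/5 - 128*I/5 ≈ 403.2 - 25.6*I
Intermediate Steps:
Q(k, E) = -4 (Q(k, E) = -1 - 3 = -4)
G(h, j) = -2 + h
b(N) = (5 + N)/(-6 + N) (b(N) = (N + 5)/(N + (-2 - 4)) = (5 + N)/(N - 6) = (5 + N)/(-6 + N))
-b(11)*(-126 + sqrt(o(9) - 73)) = -(5 + 11)/(-6 + 11)*(-126 + sqrt(9 - 73)) = -16/5*(-126 + sqrt(-64)) = -(1/5)*16*(-126 + 8*I) = -16*(-126 + 8*I)/5 = -(-2016/5 + 128*I/5) = 2016/5 - 128*I/5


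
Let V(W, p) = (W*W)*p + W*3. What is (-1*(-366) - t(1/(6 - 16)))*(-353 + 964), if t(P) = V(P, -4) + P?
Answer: 5597371/25 ≈ 2.2389e+5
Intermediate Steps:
V(W, p) = 3*W + p*W**2 (V(W, p) = W**2*p + 3*W = p*W**2 + 3*W = 3*W + p*W**2)
t(P) = P + P*(3 - 4*P) (t(P) = P*(3 + P*(-4)) + P = P*(3 - 4*P) + P = P + P*(3 - 4*P))
(-1*(-366) - t(1/(6 - 16)))*(-353 + 964) = (-1*(-366) - 4*(1 - 1/(6 - 16))/(6 - 16))*(-353 + 964) = (366 - 4*(1 - 1/(-10))/(-10))*611 = (366 - 4*(-1)*(1 - 1*(-1/10))/10)*611 = (366 - 4*(-1)*(1 + 1/10)/10)*611 = (366 - 4*(-1)*11/(10*10))*611 = (366 - 1*(-11/25))*611 = (366 + 11/25)*611 = (9161/25)*611 = 5597371/25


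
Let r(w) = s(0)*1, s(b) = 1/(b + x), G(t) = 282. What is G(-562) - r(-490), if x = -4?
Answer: 1129/4 ≈ 282.25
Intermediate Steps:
s(b) = 1/(-4 + b) (s(b) = 1/(b - 4) = 1/(-4 + b))
r(w) = -¼ (r(w) = 1/(-4 + 0) = 1/(-4) = -¼*1 = -¼)
G(-562) - r(-490) = 282 - 1*(-¼) = 282 + ¼ = 1129/4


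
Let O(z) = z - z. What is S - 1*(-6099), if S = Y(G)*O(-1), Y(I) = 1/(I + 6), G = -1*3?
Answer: 6099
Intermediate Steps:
O(z) = 0
G = -3
Y(I) = 1/(6 + I)
S = 0 (S = 0/(6 - 3) = 0/3 = (⅓)*0 = 0)
S - 1*(-6099) = 0 - 1*(-6099) = 0 + 6099 = 6099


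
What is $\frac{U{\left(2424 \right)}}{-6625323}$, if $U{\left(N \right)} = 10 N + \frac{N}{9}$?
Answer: $- \frac{73528}{19875969} \approx -0.0036993$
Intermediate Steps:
$U{\left(N \right)} = \frac{91 N}{9}$ ($U{\left(N \right)} = 10 N + N \frac{1}{9} = 10 N + \frac{N}{9} = \frac{91 N}{9}$)
$\frac{U{\left(2424 \right)}}{-6625323} = \frac{\frac{91}{9} \cdot 2424}{-6625323} = \frac{73528}{3} \left(- \frac{1}{6625323}\right) = - \frac{73528}{19875969}$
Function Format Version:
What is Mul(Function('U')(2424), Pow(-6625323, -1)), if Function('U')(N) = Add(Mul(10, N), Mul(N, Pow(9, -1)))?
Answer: Rational(-73528, 19875969) ≈ -0.0036993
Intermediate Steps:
Function('U')(N) = Mul(Rational(91, 9), N) (Function('U')(N) = Add(Mul(10, N), Mul(N, Rational(1, 9))) = Add(Mul(10, N), Mul(Rational(1, 9), N)) = Mul(Rational(91, 9), N))
Mul(Function('U')(2424), Pow(-6625323, -1)) = Mul(Mul(Rational(91, 9), 2424), Pow(-6625323, -1)) = Mul(Rational(73528, 3), Rational(-1, 6625323)) = Rational(-73528, 19875969)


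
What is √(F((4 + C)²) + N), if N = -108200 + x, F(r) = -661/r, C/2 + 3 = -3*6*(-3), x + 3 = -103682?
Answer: I*√2380740521/106 ≈ 460.31*I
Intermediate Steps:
x = -103685 (x = -3 - 103682 = -103685)
C = 102 (C = -6 + 2*(-3*6*(-3)) = -6 + 2*(-18*(-3)) = -6 + 2*54 = -6 + 108 = 102)
N = -211885 (N = -108200 - 103685 = -211885)
√(F((4 + C)²) + N) = √(-661/(4 + 102)² - 211885) = √(-661/(106²) - 211885) = √(-661/11236 - 211885) = √(-2380740521/11236) = I*√2380740521/106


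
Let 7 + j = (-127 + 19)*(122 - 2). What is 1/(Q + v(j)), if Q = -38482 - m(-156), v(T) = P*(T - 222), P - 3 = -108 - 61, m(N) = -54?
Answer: 1/2150946 ≈ 4.6491e-7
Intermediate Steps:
P = -166 (P = 3 + (-108 - 61) = 3 - 169 = -166)
j = -12967 (j = -7 + (-127 + 19)*(122 - 2) = -7 - 108*120 = -7 - 12960 = -12967)
v(T) = 36852 - 166*T (v(T) = -166*(T - 222) = -166*(-222 + T) = 36852 - 166*T)
Q = -38428 (Q = -38482 - 1*(-54) = -38482 + 54 = -38428)
1/(Q + v(j)) = 1/(-38428 + (36852 - 166*(-12967))) = 1/(-38428 + (36852 + 2152522)) = 1/(-38428 + 2189374) = 1/2150946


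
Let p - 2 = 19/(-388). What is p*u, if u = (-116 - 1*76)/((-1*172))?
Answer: 9084/4171 ≈ 2.1779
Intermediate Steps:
u = 48/43 (u = (-116 - 76)/(-172) = -192*(-1/172) = 48/43 ≈ 1.1163)
p = 757/388 (p = 2 + 19/(-388) = 2 + 19*(-1/388) = 2 - 19/388 = 757/388 ≈ 1.9510)
p*u = (757/388)*(48/43) = 9084/4171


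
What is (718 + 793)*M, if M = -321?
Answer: -485031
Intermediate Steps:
(718 + 793)*M = (718 + 793)*(-321) = 1511*(-321) = -485031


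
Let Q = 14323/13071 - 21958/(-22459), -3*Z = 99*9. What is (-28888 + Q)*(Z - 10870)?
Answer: 94693909735116419/293561589 ≈ 3.2257e+8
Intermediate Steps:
Z = -297 (Z = -33*9 = -1/3*891 = -297)
Q = 608693275/293561589 (Q = 14323*(1/13071) - 21958*(-1/22459) = 14323/13071 + 21958/22459 = 608693275/293561589 ≈ 2.0735)
(-28888 + Q)*(Z - 10870) = (-28888 + 608693275/293561589)*(-297 - 10870) = -8479798489757/293561589*(-11167) = 94693909735116419/293561589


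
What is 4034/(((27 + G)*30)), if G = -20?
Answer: 2017/105 ≈ 19.210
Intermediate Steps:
4034/(((27 + G)*30)) = 4034/(((27 - 20)*30)) = 4034/((7*30)) = 4034/210 = 4034*(1/210) = 2017/105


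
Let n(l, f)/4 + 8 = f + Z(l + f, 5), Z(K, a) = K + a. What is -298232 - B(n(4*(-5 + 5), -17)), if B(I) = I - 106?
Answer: -297978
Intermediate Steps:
n(l, f) = -12 + 4*l + 8*f (n(l, f) = -32 + 4*(f + ((l + f) + 5)) = -32 + 4*(f + ((f + l) + 5)) = -32 + 4*(f + (5 + f + l)) = -32 + 4*(5 + l + 2*f) = -32 + (20 + 4*l + 8*f) = -12 + 4*l + 8*f)
B(I) = -106 + I
-298232 - B(n(4*(-5 + 5), -17)) = -298232 - (-106 + (-12 + 4*(4*(-5 + 5)) + 8*(-17))) = -298232 - (-106 + (-12 + 4*(4*0) - 136)) = -298232 - (-106 + (-12 + 4*0 - 136)) = -298232 - (-106 + (-12 + 0 - 136)) = -298232 - (-106 - 148) = -298232 - 1*(-254) = -298232 + 254 = -297978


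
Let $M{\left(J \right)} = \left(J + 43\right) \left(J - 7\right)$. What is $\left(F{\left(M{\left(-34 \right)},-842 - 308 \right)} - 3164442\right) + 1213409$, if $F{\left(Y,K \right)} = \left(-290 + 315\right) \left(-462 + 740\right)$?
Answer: $-1944083$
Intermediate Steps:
$M{\left(J \right)} = \left(-7 + J\right) \left(43 + J\right)$ ($M{\left(J \right)} = \left(43 + J\right) \left(-7 + J\right) = \left(-7 + J\right) \left(43 + J\right)$)
$F{\left(Y,K \right)} = 6950$ ($F{\left(Y,K \right)} = 25 \cdot 278 = 6950$)
$\left(F{\left(M{\left(-34 \right)},-842 - 308 \right)} - 3164442\right) + 1213409 = \left(6950 - 3164442\right) + 1213409 = -3157492 + 1213409 = -1944083$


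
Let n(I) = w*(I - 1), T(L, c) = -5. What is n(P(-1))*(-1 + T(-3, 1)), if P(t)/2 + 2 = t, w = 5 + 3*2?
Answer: 462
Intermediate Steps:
w = 11 (w = 5 + 6 = 11)
P(t) = -4 + 2*t
n(I) = -11 + 11*I (n(I) = 11*(I - 1) = 11*(-1 + I) = -11 + 11*I)
n(P(-1))*(-1 + T(-3, 1)) = (-11 + 11*(-4 + 2*(-1)))*(-1 - 5) = (-11 + 11*(-4 - 2))*(-6) = (-11 + 11*(-6))*(-6) = (-11 - 66)*(-6) = -77*(-6) = 462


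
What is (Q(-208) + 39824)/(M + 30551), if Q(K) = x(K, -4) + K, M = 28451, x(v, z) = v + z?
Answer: 19702/29501 ≈ 0.66784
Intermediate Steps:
Q(K) = -4 + 2*K (Q(K) = (K - 4) + K = (-4 + K) + K = -4 + 2*K)
(Q(-208) + 39824)/(M + 30551) = ((-4 + 2*(-208)) + 39824)/(28451 + 30551) = ((-4 - 416) + 39824)/59002 = (-420 + 39824)*(1/59002) = 39404*(1/59002) = 19702/29501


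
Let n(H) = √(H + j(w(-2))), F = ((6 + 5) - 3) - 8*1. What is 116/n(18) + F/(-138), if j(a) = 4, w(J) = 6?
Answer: 58*√22/11 ≈ 24.731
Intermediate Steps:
F = 0 (F = (11 - 3) - 8 = 8 - 8 = 0)
n(H) = √(4 + H) (n(H) = √(H + 4) = √(4 + H))
116/n(18) + F/(-138) = 116/(√(4 + 18)) + 0/(-138) = 116/(√22) + 0*(-1/138) = 116*(√22/22) + 0 = 58*√22/11 + 0 = 58*√22/11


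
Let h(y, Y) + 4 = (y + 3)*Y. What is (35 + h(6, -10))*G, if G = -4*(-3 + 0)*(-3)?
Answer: 2124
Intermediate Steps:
h(y, Y) = -4 + Y*(3 + y) (h(y, Y) = -4 + (y + 3)*Y = -4 + (3 + y)*Y = -4 + Y*(3 + y))
G = -36 (G = -(-12)*(-3) = -4*9 = -36)
(35 + h(6, -10))*G = (35 + (-4 + 3*(-10) - 10*6))*(-36) = (35 + (-4 - 30 - 60))*(-36) = (35 - 94)*(-36) = -59*(-36) = 2124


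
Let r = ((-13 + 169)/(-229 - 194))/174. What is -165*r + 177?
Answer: 725183/4089 ≈ 177.35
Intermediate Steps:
r = -26/12267 (r = (156/(-423))*(1/174) = (156*(-1/423))*(1/174) = -52/141*1/174 = -26/12267 ≈ -0.0021195)
-165*r + 177 = -165*(-26/12267) + 177 = 1430/4089 + 177 = 725183/4089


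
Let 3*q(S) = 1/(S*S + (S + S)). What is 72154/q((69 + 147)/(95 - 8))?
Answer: 2026084320/841 ≈ 2.4091e+6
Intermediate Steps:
q(S) = 1/(3*(S² + 2*S)) (q(S) = 1/(3*(S*S + (S + S))) = 1/(3*(S² + 2*S)))
72154/q((69 + 147)/(95 - 8)) = 72154/((1/(3*(((69 + 147)/(95 - 8)))*(2 + (69 + 147)/(95 - 8))))) = 72154/((1/(3*((216/87))*(2 + 216/87)))) = 72154/((1/(3*((216*(1/87)))*(2 + 216*(1/87))))) = 72154/((1/(3*(72/29)*(2 + 72/29)))) = 72154/(((⅓)*(29/72)/(130/29))) = 72154/(((⅓)*(29/72)*(29/130))) = 72154/(841/28080) = 72154*(28080/841) = 2026084320/841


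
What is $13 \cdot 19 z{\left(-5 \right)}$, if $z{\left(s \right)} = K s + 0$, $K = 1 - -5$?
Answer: $-7410$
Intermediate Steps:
$K = 6$ ($K = 1 + 5 = 6$)
$z{\left(s \right)} = 6 s$ ($z{\left(s \right)} = 6 s + 0 = 6 s$)
$13 \cdot 19 z{\left(-5 \right)} = 13 \cdot 19 \cdot 6 \left(-5\right) = 247 \left(-30\right) = -7410$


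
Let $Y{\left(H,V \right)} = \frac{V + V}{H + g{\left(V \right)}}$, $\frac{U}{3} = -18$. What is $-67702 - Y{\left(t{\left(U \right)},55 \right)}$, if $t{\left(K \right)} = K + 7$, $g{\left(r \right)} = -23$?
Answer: $- \frac{473903}{7} \approx -67700.0$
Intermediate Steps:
$U = -54$ ($U = 3 \left(-18\right) = -54$)
$t{\left(K \right)} = 7 + K$
$Y{\left(H,V \right)} = \frac{2 V}{-23 + H}$ ($Y{\left(H,V \right)} = \frac{V + V}{H - 23} = \frac{2 V}{-23 + H}$)
$-67702 - Y{\left(t{\left(U \right)},55 \right)} = -67702 - 2 \cdot 55 \frac{1}{-23 + \left(7 - 54\right)} = -67702 - 2 \cdot 55 \frac{1}{-23 - 47} = -67702 - 2 \cdot 55 \frac{1}{-70} = -67702 - 2 \cdot 55 \left(- \frac{1}{70}\right) = -67702 - - \frac{11}{7} = -67702 + \frac{11}{7} = - \frac{473903}{7}$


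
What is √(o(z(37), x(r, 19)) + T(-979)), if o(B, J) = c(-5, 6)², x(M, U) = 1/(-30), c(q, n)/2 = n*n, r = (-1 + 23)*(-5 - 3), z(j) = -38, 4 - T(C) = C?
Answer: √6167 ≈ 78.530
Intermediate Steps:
T(C) = 4 - C
r = -176 (r = 22*(-8) = -176)
c(q, n) = 2*n² (c(q, n) = 2*(n*n) = 2*n²)
x(M, U) = -1/30
o(B, J) = 5184 (o(B, J) = (2*6²)² = (2*36)² = 72² = 5184)
√(o(z(37), x(r, 19)) + T(-979)) = √(5184 + (4 - 1*(-979))) = √(5184 + (4 + 979)) = √(5184 + 983) = √6167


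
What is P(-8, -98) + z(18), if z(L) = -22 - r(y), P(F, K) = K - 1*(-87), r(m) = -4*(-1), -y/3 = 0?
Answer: -37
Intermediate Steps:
y = 0 (y = -3*0 = 0)
r(m) = 4
P(F, K) = 87 + K (P(F, K) = K + 87 = 87 + K)
z(L) = -26 (z(L) = -22 - 1*4 = -22 - 4 = -26)
P(-8, -98) + z(18) = (87 - 98) - 26 = -11 - 26 = -37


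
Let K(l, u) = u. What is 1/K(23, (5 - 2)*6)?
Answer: 1/18 ≈ 0.055556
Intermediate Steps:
1/K(23, (5 - 2)*6) = 1/((5 - 2)*6) = 1/(3*6) = 1/18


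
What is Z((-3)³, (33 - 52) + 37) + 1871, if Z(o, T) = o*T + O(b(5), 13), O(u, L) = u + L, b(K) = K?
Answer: 1403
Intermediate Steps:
O(u, L) = L + u
Z(o, T) = 18 + T*o (Z(o, T) = o*T + (13 + 5) = T*o + 18 = 18 + T*o)
Z((-3)³, (33 - 52) + 37) + 1871 = (18 + ((33 - 52) + 37)*(-3)³) + 1871 = (18 + (-19 + 37)*(-27)) + 1871 = (18 + 18*(-27)) + 1871 = (18 - 486) + 1871 = -468 + 1871 = 1403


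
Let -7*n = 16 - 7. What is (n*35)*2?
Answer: -90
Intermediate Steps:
n = -9/7 (n = -(16 - 7)/7 = -⅐*9 = -9/7 ≈ -1.2857)
(n*35)*2 = -9/7*35*2 = -45*2 = -90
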